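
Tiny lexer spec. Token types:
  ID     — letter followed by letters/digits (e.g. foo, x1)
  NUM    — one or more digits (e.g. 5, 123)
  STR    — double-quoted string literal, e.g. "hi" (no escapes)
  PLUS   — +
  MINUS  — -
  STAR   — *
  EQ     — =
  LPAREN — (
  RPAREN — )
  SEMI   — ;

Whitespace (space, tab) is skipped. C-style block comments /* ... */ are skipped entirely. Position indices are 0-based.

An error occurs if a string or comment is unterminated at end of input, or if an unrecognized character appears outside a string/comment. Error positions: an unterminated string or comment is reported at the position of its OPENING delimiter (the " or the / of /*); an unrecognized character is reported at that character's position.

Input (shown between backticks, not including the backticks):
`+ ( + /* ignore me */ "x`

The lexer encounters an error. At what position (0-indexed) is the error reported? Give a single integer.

pos=0: emit PLUS '+'
pos=2: emit LPAREN '('
pos=4: emit PLUS '+'
pos=6: enter COMMENT mode (saw '/*')
exit COMMENT mode (now at pos=21)
pos=22: enter STRING mode
pos=22: ERROR — unterminated string

Answer: 22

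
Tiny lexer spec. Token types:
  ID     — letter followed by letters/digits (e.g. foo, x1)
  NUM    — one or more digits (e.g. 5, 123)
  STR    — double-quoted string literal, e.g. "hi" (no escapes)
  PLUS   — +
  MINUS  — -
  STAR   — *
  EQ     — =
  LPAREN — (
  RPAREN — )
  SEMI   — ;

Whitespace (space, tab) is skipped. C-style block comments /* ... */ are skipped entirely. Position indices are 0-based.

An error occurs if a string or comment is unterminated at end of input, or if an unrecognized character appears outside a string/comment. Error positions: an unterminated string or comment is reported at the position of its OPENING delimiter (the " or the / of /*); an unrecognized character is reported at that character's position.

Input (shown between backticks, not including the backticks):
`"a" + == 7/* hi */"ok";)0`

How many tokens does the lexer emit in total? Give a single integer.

pos=0: enter STRING mode
pos=0: emit STR "a" (now at pos=3)
pos=4: emit PLUS '+'
pos=6: emit EQ '='
pos=7: emit EQ '='
pos=9: emit NUM '7' (now at pos=10)
pos=10: enter COMMENT mode (saw '/*')
exit COMMENT mode (now at pos=18)
pos=18: enter STRING mode
pos=18: emit STR "ok" (now at pos=22)
pos=22: emit SEMI ';'
pos=23: emit RPAREN ')'
pos=24: emit NUM '0' (now at pos=25)
DONE. 9 tokens: [STR, PLUS, EQ, EQ, NUM, STR, SEMI, RPAREN, NUM]

Answer: 9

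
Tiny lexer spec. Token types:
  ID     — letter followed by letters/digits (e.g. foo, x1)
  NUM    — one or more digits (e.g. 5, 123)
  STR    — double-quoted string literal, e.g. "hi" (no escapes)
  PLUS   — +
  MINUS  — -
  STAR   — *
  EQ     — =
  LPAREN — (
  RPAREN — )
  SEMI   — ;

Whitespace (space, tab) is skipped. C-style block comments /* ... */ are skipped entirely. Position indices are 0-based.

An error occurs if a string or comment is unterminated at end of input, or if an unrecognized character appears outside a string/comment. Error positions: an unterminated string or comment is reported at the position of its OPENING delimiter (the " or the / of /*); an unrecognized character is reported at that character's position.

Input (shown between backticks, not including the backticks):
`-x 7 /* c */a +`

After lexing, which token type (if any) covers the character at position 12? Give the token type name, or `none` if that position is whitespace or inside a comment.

pos=0: emit MINUS '-'
pos=1: emit ID 'x' (now at pos=2)
pos=3: emit NUM '7' (now at pos=4)
pos=5: enter COMMENT mode (saw '/*')
exit COMMENT mode (now at pos=12)
pos=12: emit ID 'a' (now at pos=13)
pos=14: emit PLUS '+'
DONE. 5 tokens: [MINUS, ID, NUM, ID, PLUS]
Position 12: char is 'a' -> ID

Answer: ID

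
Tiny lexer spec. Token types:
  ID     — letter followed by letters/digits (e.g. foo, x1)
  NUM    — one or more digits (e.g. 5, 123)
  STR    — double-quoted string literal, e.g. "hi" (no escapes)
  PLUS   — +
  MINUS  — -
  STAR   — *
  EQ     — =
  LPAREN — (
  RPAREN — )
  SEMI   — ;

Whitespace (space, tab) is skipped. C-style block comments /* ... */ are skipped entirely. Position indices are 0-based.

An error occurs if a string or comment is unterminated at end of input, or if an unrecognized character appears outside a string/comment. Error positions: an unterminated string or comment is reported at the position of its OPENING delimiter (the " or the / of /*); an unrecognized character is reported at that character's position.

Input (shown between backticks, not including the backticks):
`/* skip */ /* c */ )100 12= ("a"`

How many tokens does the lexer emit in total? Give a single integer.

pos=0: enter COMMENT mode (saw '/*')
exit COMMENT mode (now at pos=10)
pos=11: enter COMMENT mode (saw '/*')
exit COMMENT mode (now at pos=18)
pos=19: emit RPAREN ')'
pos=20: emit NUM '100' (now at pos=23)
pos=24: emit NUM '12' (now at pos=26)
pos=26: emit EQ '='
pos=28: emit LPAREN '('
pos=29: enter STRING mode
pos=29: emit STR "a" (now at pos=32)
DONE. 6 tokens: [RPAREN, NUM, NUM, EQ, LPAREN, STR]

Answer: 6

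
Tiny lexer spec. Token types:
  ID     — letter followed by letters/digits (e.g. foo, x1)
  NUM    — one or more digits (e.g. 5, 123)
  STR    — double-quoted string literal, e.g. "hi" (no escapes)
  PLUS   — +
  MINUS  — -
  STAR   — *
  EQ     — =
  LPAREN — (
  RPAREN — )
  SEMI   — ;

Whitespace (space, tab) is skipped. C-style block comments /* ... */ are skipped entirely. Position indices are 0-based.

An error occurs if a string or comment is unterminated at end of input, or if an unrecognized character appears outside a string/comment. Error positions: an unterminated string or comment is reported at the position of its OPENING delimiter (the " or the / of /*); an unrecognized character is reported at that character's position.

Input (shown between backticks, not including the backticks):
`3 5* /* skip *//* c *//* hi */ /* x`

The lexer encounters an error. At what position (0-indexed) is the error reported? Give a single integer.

Answer: 31

Derivation:
pos=0: emit NUM '3' (now at pos=1)
pos=2: emit NUM '5' (now at pos=3)
pos=3: emit STAR '*'
pos=5: enter COMMENT mode (saw '/*')
exit COMMENT mode (now at pos=15)
pos=15: enter COMMENT mode (saw '/*')
exit COMMENT mode (now at pos=22)
pos=22: enter COMMENT mode (saw '/*')
exit COMMENT mode (now at pos=30)
pos=31: enter COMMENT mode (saw '/*')
pos=31: ERROR — unterminated comment (reached EOF)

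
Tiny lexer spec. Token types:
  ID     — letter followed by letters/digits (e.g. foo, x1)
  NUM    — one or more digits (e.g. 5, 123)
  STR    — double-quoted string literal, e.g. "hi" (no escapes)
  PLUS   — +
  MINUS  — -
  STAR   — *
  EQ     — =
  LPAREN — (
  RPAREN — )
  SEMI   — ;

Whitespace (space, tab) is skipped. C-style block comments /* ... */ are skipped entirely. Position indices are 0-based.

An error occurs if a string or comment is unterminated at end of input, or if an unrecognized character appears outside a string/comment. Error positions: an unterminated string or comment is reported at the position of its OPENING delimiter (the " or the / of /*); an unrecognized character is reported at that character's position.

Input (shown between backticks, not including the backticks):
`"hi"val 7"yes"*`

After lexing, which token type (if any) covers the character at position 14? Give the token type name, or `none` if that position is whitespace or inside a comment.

Answer: STAR

Derivation:
pos=0: enter STRING mode
pos=0: emit STR "hi" (now at pos=4)
pos=4: emit ID 'val' (now at pos=7)
pos=8: emit NUM '7' (now at pos=9)
pos=9: enter STRING mode
pos=9: emit STR "yes" (now at pos=14)
pos=14: emit STAR '*'
DONE. 5 tokens: [STR, ID, NUM, STR, STAR]
Position 14: char is '*' -> STAR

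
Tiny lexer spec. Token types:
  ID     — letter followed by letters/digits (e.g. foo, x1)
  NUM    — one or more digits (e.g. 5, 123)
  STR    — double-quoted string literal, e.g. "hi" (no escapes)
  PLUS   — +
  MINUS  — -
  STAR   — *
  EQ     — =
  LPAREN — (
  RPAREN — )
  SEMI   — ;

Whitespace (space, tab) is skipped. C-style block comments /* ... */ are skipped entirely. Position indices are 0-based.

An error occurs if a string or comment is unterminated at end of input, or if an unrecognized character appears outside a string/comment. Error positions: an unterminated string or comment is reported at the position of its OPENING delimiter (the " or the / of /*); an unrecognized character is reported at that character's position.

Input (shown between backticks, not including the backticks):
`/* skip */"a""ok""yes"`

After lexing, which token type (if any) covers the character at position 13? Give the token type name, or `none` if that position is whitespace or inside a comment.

Answer: STR

Derivation:
pos=0: enter COMMENT mode (saw '/*')
exit COMMENT mode (now at pos=10)
pos=10: enter STRING mode
pos=10: emit STR "a" (now at pos=13)
pos=13: enter STRING mode
pos=13: emit STR "ok" (now at pos=17)
pos=17: enter STRING mode
pos=17: emit STR "yes" (now at pos=22)
DONE. 3 tokens: [STR, STR, STR]
Position 13: char is '"' -> STR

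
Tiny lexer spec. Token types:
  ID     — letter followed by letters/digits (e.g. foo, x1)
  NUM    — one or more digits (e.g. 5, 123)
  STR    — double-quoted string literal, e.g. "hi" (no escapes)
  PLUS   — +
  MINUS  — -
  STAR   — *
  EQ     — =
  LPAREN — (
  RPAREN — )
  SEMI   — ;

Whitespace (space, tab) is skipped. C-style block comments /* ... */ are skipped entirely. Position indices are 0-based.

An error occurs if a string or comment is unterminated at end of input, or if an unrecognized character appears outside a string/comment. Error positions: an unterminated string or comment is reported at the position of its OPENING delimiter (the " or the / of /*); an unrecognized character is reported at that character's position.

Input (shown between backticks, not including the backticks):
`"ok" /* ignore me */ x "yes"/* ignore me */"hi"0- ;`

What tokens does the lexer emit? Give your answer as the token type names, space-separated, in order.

Answer: STR ID STR STR NUM MINUS SEMI

Derivation:
pos=0: enter STRING mode
pos=0: emit STR "ok" (now at pos=4)
pos=5: enter COMMENT mode (saw '/*')
exit COMMENT mode (now at pos=20)
pos=21: emit ID 'x' (now at pos=22)
pos=23: enter STRING mode
pos=23: emit STR "yes" (now at pos=28)
pos=28: enter COMMENT mode (saw '/*')
exit COMMENT mode (now at pos=43)
pos=43: enter STRING mode
pos=43: emit STR "hi" (now at pos=47)
pos=47: emit NUM '0' (now at pos=48)
pos=48: emit MINUS '-'
pos=50: emit SEMI ';'
DONE. 7 tokens: [STR, ID, STR, STR, NUM, MINUS, SEMI]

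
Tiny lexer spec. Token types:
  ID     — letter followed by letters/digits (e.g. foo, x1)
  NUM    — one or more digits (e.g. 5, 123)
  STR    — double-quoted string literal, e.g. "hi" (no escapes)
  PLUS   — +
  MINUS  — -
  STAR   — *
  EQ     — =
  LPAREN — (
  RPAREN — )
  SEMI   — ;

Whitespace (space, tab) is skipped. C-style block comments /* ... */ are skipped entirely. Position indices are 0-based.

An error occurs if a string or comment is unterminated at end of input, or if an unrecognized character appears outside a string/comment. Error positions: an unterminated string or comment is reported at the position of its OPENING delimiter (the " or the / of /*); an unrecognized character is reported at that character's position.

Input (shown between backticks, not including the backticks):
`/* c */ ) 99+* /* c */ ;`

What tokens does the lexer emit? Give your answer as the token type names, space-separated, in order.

pos=0: enter COMMENT mode (saw '/*')
exit COMMENT mode (now at pos=7)
pos=8: emit RPAREN ')'
pos=10: emit NUM '99' (now at pos=12)
pos=12: emit PLUS '+'
pos=13: emit STAR '*'
pos=15: enter COMMENT mode (saw '/*')
exit COMMENT mode (now at pos=22)
pos=23: emit SEMI ';'
DONE. 5 tokens: [RPAREN, NUM, PLUS, STAR, SEMI]

Answer: RPAREN NUM PLUS STAR SEMI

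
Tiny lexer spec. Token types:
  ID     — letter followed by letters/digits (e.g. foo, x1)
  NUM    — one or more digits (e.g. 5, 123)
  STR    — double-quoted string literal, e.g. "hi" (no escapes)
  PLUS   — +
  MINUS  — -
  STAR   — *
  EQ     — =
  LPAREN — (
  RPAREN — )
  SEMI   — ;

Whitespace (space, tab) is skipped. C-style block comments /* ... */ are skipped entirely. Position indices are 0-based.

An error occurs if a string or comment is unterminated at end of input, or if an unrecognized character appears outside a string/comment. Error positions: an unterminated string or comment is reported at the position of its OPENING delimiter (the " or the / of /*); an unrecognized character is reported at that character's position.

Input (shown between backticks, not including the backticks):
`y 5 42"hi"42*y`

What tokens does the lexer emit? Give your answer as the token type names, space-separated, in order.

pos=0: emit ID 'y' (now at pos=1)
pos=2: emit NUM '5' (now at pos=3)
pos=4: emit NUM '42' (now at pos=6)
pos=6: enter STRING mode
pos=6: emit STR "hi" (now at pos=10)
pos=10: emit NUM '42' (now at pos=12)
pos=12: emit STAR '*'
pos=13: emit ID 'y' (now at pos=14)
DONE. 7 tokens: [ID, NUM, NUM, STR, NUM, STAR, ID]

Answer: ID NUM NUM STR NUM STAR ID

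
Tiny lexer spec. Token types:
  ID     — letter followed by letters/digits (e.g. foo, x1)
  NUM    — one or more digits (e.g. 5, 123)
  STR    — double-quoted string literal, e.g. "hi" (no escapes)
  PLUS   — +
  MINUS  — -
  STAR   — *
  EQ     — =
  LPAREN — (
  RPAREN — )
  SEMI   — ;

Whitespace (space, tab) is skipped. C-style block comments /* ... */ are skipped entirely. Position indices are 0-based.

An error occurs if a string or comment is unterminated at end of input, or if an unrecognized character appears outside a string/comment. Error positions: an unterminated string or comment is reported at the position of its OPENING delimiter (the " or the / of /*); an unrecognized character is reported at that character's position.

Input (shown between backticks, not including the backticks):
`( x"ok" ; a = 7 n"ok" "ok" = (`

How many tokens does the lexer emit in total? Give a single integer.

pos=0: emit LPAREN '('
pos=2: emit ID 'x' (now at pos=3)
pos=3: enter STRING mode
pos=3: emit STR "ok" (now at pos=7)
pos=8: emit SEMI ';'
pos=10: emit ID 'a' (now at pos=11)
pos=12: emit EQ '='
pos=14: emit NUM '7' (now at pos=15)
pos=16: emit ID 'n' (now at pos=17)
pos=17: enter STRING mode
pos=17: emit STR "ok" (now at pos=21)
pos=22: enter STRING mode
pos=22: emit STR "ok" (now at pos=26)
pos=27: emit EQ '='
pos=29: emit LPAREN '('
DONE. 12 tokens: [LPAREN, ID, STR, SEMI, ID, EQ, NUM, ID, STR, STR, EQ, LPAREN]

Answer: 12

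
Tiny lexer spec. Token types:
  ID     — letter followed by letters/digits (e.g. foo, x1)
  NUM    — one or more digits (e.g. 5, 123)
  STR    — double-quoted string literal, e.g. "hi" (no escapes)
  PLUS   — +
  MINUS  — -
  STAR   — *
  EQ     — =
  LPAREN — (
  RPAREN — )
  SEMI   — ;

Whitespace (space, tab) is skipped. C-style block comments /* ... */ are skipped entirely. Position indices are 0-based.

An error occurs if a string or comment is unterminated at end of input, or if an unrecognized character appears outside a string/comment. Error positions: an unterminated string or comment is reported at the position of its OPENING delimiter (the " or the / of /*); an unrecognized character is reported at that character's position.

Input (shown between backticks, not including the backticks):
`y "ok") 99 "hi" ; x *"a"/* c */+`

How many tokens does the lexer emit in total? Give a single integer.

Answer: 10

Derivation:
pos=0: emit ID 'y' (now at pos=1)
pos=2: enter STRING mode
pos=2: emit STR "ok" (now at pos=6)
pos=6: emit RPAREN ')'
pos=8: emit NUM '99' (now at pos=10)
pos=11: enter STRING mode
pos=11: emit STR "hi" (now at pos=15)
pos=16: emit SEMI ';'
pos=18: emit ID 'x' (now at pos=19)
pos=20: emit STAR '*'
pos=21: enter STRING mode
pos=21: emit STR "a" (now at pos=24)
pos=24: enter COMMENT mode (saw '/*')
exit COMMENT mode (now at pos=31)
pos=31: emit PLUS '+'
DONE. 10 tokens: [ID, STR, RPAREN, NUM, STR, SEMI, ID, STAR, STR, PLUS]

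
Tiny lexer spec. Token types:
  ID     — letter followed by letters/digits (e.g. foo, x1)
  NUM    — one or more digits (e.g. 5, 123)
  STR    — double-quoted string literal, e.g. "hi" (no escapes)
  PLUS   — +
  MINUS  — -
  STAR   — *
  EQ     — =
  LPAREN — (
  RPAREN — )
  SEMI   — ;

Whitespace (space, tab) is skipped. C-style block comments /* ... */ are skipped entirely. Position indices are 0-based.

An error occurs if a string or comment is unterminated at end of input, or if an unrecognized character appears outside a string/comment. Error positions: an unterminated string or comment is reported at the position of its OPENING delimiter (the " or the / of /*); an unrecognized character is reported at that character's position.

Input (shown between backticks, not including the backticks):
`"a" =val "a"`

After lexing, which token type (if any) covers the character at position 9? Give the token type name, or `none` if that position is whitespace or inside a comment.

Answer: STR

Derivation:
pos=0: enter STRING mode
pos=0: emit STR "a" (now at pos=3)
pos=4: emit EQ '='
pos=5: emit ID 'val' (now at pos=8)
pos=9: enter STRING mode
pos=9: emit STR "a" (now at pos=12)
DONE. 4 tokens: [STR, EQ, ID, STR]
Position 9: char is '"' -> STR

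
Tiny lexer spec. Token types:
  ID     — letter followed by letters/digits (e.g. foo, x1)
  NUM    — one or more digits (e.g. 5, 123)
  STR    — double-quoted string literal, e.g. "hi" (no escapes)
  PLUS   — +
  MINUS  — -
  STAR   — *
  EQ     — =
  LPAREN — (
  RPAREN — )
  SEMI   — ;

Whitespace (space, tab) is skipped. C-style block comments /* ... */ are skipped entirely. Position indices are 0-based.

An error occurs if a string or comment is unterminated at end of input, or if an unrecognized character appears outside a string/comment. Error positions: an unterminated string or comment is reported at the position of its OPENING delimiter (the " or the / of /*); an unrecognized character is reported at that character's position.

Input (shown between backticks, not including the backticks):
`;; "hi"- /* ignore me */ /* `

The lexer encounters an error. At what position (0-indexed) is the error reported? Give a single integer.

pos=0: emit SEMI ';'
pos=1: emit SEMI ';'
pos=3: enter STRING mode
pos=3: emit STR "hi" (now at pos=7)
pos=7: emit MINUS '-'
pos=9: enter COMMENT mode (saw '/*')
exit COMMENT mode (now at pos=24)
pos=25: enter COMMENT mode (saw '/*')
pos=25: ERROR — unterminated comment (reached EOF)

Answer: 25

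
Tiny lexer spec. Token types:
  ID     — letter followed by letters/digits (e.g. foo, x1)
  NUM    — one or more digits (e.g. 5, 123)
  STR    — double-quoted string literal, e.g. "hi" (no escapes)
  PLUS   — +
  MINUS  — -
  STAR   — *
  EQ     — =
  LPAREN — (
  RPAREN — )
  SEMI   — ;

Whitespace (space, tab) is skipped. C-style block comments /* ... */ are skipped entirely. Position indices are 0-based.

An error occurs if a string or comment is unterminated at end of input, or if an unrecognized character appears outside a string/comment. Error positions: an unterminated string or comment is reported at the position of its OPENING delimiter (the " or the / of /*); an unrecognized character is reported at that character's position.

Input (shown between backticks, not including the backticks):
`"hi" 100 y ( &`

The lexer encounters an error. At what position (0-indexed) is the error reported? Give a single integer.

pos=0: enter STRING mode
pos=0: emit STR "hi" (now at pos=4)
pos=5: emit NUM '100' (now at pos=8)
pos=9: emit ID 'y' (now at pos=10)
pos=11: emit LPAREN '('
pos=13: ERROR — unrecognized char '&'

Answer: 13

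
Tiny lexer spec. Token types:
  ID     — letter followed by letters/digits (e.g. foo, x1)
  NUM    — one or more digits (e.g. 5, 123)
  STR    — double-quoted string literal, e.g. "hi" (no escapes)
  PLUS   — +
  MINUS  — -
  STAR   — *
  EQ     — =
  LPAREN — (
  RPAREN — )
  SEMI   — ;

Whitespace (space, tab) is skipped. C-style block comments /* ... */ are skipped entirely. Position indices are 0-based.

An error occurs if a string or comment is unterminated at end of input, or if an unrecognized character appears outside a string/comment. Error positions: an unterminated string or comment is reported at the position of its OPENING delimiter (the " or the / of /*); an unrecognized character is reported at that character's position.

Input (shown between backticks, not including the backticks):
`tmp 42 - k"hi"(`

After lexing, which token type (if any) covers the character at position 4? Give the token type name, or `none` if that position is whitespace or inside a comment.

Answer: NUM

Derivation:
pos=0: emit ID 'tmp' (now at pos=3)
pos=4: emit NUM '42' (now at pos=6)
pos=7: emit MINUS '-'
pos=9: emit ID 'k' (now at pos=10)
pos=10: enter STRING mode
pos=10: emit STR "hi" (now at pos=14)
pos=14: emit LPAREN '('
DONE. 6 tokens: [ID, NUM, MINUS, ID, STR, LPAREN]
Position 4: char is '4' -> NUM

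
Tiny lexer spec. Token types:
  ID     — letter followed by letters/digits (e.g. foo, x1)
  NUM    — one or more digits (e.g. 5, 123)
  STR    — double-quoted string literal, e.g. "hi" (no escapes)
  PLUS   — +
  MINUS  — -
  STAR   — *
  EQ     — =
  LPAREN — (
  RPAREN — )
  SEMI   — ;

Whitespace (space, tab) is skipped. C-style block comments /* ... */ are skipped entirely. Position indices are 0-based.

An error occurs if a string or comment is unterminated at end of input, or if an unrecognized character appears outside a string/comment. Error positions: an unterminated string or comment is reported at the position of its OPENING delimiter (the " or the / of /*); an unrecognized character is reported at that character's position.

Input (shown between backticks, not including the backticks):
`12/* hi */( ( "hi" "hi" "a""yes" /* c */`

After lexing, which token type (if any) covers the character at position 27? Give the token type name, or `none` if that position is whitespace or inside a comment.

pos=0: emit NUM '12' (now at pos=2)
pos=2: enter COMMENT mode (saw '/*')
exit COMMENT mode (now at pos=10)
pos=10: emit LPAREN '('
pos=12: emit LPAREN '('
pos=14: enter STRING mode
pos=14: emit STR "hi" (now at pos=18)
pos=19: enter STRING mode
pos=19: emit STR "hi" (now at pos=23)
pos=24: enter STRING mode
pos=24: emit STR "a" (now at pos=27)
pos=27: enter STRING mode
pos=27: emit STR "yes" (now at pos=32)
pos=33: enter COMMENT mode (saw '/*')
exit COMMENT mode (now at pos=40)
DONE. 7 tokens: [NUM, LPAREN, LPAREN, STR, STR, STR, STR]
Position 27: char is '"' -> STR

Answer: STR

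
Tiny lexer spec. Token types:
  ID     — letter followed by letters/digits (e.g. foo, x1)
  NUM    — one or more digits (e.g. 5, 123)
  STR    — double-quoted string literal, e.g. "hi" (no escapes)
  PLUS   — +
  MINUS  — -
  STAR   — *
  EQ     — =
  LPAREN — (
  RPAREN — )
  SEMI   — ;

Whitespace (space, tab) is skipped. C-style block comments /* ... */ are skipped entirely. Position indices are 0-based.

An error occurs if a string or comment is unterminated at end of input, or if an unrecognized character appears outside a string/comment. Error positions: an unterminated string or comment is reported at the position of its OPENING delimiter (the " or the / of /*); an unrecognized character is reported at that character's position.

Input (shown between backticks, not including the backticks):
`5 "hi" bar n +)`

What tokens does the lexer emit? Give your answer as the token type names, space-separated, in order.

pos=0: emit NUM '5' (now at pos=1)
pos=2: enter STRING mode
pos=2: emit STR "hi" (now at pos=6)
pos=7: emit ID 'bar' (now at pos=10)
pos=11: emit ID 'n' (now at pos=12)
pos=13: emit PLUS '+'
pos=14: emit RPAREN ')'
DONE. 6 tokens: [NUM, STR, ID, ID, PLUS, RPAREN]

Answer: NUM STR ID ID PLUS RPAREN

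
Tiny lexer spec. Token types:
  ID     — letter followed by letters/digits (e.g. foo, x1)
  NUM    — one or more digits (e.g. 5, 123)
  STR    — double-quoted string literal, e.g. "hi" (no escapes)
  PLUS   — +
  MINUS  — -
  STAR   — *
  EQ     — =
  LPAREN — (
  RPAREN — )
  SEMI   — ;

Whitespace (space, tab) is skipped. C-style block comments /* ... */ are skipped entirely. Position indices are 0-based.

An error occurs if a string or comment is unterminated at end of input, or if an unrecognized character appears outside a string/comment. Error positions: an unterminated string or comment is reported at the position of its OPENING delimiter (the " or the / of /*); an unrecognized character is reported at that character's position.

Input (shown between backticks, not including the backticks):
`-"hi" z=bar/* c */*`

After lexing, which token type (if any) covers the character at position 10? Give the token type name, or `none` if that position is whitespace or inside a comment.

pos=0: emit MINUS '-'
pos=1: enter STRING mode
pos=1: emit STR "hi" (now at pos=5)
pos=6: emit ID 'z' (now at pos=7)
pos=7: emit EQ '='
pos=8: emit ID 'bar' (now at pos=11)
pos=11: enter COMMENT mode (saw '/*')
exit COMMENT mode (now at pos=18)
pos=18: emit STAR '*'
DONE. 6 tokens: [MINUS, STR, ID, EQ, ID, STAR]
Position 10: char is 'r' -> ID

Answer: ID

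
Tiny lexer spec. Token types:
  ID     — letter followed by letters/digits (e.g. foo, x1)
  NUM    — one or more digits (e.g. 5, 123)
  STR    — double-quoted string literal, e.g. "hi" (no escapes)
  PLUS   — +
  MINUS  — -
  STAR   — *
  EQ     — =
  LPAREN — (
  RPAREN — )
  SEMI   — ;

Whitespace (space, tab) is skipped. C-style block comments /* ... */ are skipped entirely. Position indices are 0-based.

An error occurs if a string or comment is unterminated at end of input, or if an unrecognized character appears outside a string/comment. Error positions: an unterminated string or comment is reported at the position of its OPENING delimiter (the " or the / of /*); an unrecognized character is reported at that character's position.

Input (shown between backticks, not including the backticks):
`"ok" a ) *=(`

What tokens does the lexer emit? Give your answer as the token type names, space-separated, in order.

Answer: STR ID RPAREN STAR EQ LPAREN

Derivation:
pos=0: enter STRING mode
pos=0: emit STR "ok" (now at pos=4)
pos=5: emit ID 'a' (now at pos=6)
pos=7: emit RPAREN ')'
pos=9: emit STAR '*'
pos=10: emit EQ '='
pos=11: emit LPAREN '('
DONE. 6 tokens: [STR, ID, RPAREN, STAR, EQ, LPAREN]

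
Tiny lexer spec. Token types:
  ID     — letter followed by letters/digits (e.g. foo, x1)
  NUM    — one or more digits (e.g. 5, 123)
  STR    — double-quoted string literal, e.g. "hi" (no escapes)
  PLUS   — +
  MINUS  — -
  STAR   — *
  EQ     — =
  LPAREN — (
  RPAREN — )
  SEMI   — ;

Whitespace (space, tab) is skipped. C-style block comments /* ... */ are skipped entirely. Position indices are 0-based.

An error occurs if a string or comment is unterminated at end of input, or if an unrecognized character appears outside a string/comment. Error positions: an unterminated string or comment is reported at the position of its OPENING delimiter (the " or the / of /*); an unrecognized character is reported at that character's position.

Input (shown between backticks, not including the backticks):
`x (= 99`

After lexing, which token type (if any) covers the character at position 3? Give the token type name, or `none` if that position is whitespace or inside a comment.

pos=0: emit ID 'x' (now at pos=1)
pos=2: emit LPAREN '('
pos=3: emit EQ '='
pos=5: emit NUM '99' (now at pos=7)
DONE. 4 tokens: [ID, LPAREN, EQ, NUM]
Position 3: char is '=' -> EQ

Answer: EQ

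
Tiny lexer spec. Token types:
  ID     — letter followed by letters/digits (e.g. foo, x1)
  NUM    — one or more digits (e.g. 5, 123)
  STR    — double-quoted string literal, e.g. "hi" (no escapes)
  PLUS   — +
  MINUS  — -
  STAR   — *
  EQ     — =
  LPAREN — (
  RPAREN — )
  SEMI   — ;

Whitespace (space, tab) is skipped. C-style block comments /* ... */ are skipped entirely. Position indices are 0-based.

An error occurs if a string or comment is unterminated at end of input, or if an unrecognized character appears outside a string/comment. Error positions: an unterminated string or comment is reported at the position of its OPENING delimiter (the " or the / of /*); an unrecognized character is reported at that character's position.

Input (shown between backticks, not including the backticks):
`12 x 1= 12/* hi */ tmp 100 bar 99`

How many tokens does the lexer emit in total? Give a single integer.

Answer: 9

Derivation:
pos=0: emit NUM '12' (now at pos=2)
pos=3: emit ID 'x' (now at pos=4)
pos=5: emit NUM '1' (now at pos=6)
pos=6: emit EQ '='
pos=8: emit NUM '12' (now at pos=10)
pos=10: enter COMMENT mode (saw '/*')
exit COMMENT mode (now at pos=18)
pos=19: emit ID 'tmp' (now at pos=22)
pos=23: emit NUM '100' (now at pos=26)
pos=27: emit ID 'bar' (now at pos=30)
pos=31: emit NUM '99' (now at pos=33)
DONE. 9 tokens: [NUM, ID, NUM, EQ, NUM, ID, NUM, ID, NUM]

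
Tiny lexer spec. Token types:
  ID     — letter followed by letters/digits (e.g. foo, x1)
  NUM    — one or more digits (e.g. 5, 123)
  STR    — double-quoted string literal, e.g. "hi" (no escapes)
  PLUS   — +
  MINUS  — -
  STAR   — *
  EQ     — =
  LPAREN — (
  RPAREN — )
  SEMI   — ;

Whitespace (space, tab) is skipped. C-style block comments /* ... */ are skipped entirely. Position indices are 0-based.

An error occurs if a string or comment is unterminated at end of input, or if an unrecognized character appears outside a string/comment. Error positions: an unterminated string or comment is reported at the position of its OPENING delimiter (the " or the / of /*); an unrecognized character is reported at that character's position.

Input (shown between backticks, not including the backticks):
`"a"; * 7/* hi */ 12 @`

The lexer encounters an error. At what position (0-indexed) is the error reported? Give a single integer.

Answer: 20

Derivation:
pos=0: enter STRING mode
pos=0: emit STR "a" (now at pos=3)
pos=3: emit SEMI ';'
pos=5: emit STAR '*'
pos=7: emit NUM '7' (now at pos=8)
pos=8: enter COMMENT mode (saw '/*')
exit COMMENT mode (now at pos=16)
pos=17: emit NUM '12' (now at pos=19)
pos=20: ERROR — unrecognized char '@'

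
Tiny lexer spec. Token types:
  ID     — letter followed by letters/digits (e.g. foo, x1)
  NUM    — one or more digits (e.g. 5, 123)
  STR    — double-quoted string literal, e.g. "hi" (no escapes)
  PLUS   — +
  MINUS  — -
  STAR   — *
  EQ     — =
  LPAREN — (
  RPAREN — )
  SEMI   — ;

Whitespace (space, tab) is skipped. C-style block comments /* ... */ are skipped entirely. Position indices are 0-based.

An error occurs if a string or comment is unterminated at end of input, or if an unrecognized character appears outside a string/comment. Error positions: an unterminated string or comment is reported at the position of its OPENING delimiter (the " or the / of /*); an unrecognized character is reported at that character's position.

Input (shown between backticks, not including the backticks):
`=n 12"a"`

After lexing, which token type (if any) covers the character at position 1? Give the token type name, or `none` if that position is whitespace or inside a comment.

pos=0: emit EQ '='
pos=1: emit ID 'n' (now at pos=2)
pos=3: emit NUM '12' (now at pos=5)
pos=5: enter STRING mode
pos=5: emit STR "a" (now at pos=8)
DONE. 4 tokens: [EQ, ID, NUM, STR]
Position 1: char is 'n' -> ID

Answer: ID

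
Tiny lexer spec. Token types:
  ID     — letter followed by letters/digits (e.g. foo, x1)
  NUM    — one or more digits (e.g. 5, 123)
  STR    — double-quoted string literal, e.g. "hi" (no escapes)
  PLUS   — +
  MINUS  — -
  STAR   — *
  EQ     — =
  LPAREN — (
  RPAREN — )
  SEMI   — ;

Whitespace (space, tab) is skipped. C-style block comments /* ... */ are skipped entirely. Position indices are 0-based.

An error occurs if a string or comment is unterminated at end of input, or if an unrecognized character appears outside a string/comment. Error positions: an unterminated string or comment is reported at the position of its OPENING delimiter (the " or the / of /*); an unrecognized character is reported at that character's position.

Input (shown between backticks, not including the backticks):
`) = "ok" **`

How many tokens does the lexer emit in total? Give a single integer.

pos=0: emit RPAREN ')'
pos=2: emit EQ '='
pos=4: enter STRING mode
pos=4: emit STR "ok" (now at pos=8)
pos=9: emit STAR '*'
pos=10: emit STAR '*'
DONE. 5 tokens: [RPAREN, EQ, STR, STAR, STAR]

Answer: 5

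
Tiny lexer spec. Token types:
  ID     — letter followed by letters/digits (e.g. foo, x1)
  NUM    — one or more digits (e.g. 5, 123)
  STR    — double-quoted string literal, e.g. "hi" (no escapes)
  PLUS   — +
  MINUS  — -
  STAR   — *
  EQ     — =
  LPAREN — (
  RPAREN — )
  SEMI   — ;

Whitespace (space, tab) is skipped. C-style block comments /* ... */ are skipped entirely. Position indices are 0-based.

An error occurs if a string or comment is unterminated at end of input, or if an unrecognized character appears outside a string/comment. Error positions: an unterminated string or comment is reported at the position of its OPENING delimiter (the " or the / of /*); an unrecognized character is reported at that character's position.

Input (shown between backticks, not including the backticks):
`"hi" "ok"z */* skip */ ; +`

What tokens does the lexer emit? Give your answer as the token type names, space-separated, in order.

pos=0: enter STRING mode
pos=0: emit STR "hi" (now at pos=4)
pos=5: enter STRING mode
pos=5: emit STR "ok" (now at pos=9)
pos=9: emit ID 'z' (now at pos=10)
pos=11: emit STAR '*'
pos=12: enter COMMENT mode (saw '/*')
exit COMMENT mode (now at pos=22)
pos=23: emit SEMI ';'
pos=25: emit PLUS '+'
DONE. 6 tokens: [STR, STR, ID, STAR, SEMI, PLUS]

Answer: STR STR ID STAR SEMI PLUS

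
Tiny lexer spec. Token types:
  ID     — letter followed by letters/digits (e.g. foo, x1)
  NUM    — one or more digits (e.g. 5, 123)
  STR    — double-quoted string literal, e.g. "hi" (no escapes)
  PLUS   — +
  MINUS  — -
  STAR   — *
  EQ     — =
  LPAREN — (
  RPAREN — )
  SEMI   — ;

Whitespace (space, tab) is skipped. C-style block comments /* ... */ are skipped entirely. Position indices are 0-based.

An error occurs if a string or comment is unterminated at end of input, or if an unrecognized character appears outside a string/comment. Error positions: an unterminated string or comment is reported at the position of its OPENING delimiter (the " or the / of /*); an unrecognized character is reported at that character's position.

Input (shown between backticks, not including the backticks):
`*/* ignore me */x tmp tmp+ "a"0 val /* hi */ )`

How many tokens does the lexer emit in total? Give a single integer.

Answer: 9

Derivation:
pos=0: emit STAR '*'
pos=1: enter COMMENT mode (saw '/*')
exit COMMENT mode (now at pos=16)
pos=16: emit ID 'x' (now at pos=17)
pos=18: emit ID 'tmp' (now at pos=21)
pos=22: emit ID 'tmp' (now at pos=25)
pos=25: emit PLUS '+'
pos=27: enter STRING mode
pos=27: emit STR "a" (now at pos=30)
pos=30: emit NUM '0' (now at pos=31)
pos=32: emit ID 'val' (now at pos=35)
pos=36: enter COMMENT mode (saw '/*')
exit COMMENT mode (now at pos=44)
pos=45: emit RPAREN ')'
DONE. 9 tokens: [STAR, ID, ID, ID, PLUS, STR, NUM, ID, RPAREN]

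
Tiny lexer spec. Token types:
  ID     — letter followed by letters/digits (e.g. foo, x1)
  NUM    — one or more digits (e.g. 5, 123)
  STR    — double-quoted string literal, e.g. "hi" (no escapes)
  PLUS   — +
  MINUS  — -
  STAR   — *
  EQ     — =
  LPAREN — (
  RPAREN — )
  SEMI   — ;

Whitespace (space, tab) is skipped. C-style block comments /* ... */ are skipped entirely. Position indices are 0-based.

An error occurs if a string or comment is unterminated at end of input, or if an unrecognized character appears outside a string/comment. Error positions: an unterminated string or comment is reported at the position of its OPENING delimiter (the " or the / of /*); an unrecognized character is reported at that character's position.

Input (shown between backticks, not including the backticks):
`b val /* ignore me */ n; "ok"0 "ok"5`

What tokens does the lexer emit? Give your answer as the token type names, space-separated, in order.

pos=0: emit ID 'b' (now at pos=1)
pos=2: emit ID 'val' (now at pos=5)
pos=6: enter COMMENT mode (saw '/*')
exit COMMENT mode (now at pos=21)
pos=22: emit ID 'n' (now at pos=23)
pos=23: emit SEMI ';'
pos=25: enter STRING mode
pos=25: emit STR "ok" (now at pos=29)
pos=29: emit NUM '0' (now at pos=30)
pos=31: enter STRING mode
pos=31: emit STR "ok" (now at pos=35)
pos=35: emit NUM '5' (now at pos=36)
DONE. 8 tokens: [ID, ID, ID, SEMI, STR, NUM, STR, NUM]

Answer: ID ID ID SEMI STR NUM STR NUM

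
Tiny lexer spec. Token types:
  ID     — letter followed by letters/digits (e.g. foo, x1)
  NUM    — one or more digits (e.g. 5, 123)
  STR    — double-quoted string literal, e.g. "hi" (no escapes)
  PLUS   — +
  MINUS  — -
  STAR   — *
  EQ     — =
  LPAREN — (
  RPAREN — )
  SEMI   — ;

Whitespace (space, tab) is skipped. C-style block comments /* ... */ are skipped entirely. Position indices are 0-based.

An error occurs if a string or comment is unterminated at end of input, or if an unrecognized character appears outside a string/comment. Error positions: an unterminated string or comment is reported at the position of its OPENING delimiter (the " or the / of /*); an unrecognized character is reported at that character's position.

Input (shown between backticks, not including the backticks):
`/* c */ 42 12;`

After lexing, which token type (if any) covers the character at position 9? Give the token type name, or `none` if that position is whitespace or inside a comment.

Answer: NUM

Derivation:
pos=0: enter COMMENT mode (saw '/*')
exit COMMENT mode (now at pos=7)
pos=8: emit NUM '42' (now at pos=10)
pos=11: emit NUM '12' (now at pos=13)
pos=13: emit SEMI ';'
DONE. 3 tokens: [NUM, NUM, SEMI]
Position 9: char is '2' -> NUM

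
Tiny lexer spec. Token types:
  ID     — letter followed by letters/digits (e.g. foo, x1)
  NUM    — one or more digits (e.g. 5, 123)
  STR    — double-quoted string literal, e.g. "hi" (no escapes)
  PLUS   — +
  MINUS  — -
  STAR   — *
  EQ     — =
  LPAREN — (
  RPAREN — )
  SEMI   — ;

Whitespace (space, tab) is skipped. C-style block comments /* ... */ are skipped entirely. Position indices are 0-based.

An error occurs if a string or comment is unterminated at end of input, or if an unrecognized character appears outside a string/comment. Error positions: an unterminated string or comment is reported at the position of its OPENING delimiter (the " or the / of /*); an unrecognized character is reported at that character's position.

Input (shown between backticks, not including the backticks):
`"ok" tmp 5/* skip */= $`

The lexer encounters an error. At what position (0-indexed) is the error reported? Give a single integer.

Answer: 22

Derivation:
pos=0: enter STRING mode
pos=0: emit STR "ok" (now at pos=4)
pos=5: emit ID 'tmp' (now at pos=8)
pos=9: emit NUM '5' (now at pos=10)
pos=10: enter COMMENT mode (saw '/*')
exit COMMENT mode (now at pos=20)
pos=20: emit EQ '='
pos=22: ERROR — unrecognized char '$'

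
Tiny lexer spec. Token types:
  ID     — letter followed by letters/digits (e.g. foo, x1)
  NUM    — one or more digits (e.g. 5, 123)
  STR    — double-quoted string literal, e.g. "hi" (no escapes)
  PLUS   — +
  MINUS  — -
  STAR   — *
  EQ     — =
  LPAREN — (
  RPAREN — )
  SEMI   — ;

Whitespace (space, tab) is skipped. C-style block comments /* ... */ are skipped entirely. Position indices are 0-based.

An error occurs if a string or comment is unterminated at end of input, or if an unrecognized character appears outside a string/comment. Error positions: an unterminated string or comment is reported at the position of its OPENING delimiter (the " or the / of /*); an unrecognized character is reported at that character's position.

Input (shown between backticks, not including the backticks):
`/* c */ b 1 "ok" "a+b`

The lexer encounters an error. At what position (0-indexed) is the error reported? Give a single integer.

pos=0: enter COMMENT mode (saw '/*')
exit COMMENT mode (now at pos=7)
pos=8: emit ID 'b' (now at pos=9)
pos=10: emit NUM '1' (now at pos=11)
pos=12: enter STRING mode
pos=12: emit STR "ok" (now at pos=16)
pos=17: enter STRING mode
pos=17: ERROR — unterminated string

Answer: 17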